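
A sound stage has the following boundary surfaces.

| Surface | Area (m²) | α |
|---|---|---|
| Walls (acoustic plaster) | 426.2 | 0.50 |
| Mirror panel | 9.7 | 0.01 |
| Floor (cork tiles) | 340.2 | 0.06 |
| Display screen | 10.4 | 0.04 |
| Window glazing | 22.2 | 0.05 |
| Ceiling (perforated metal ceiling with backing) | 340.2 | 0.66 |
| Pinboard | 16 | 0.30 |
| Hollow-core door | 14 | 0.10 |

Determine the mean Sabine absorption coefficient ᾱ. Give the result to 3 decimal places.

0.395

S = Σ Sᵢ = 426.2 + 9.7 + 340.2 + 10.4 + 22.2 + 340.2 + 16 + 14 = 1178.9 m².
Σ(Sᵢαᵢ) = 426.2·0.50 + 9.7·0.01 + 340.2·0.06 + 10.4·0.04 + 22.2·0.05 + 340.2·0.66 + 16·0.30 + 14·0.10 = 465.867.
ᾱ = 465.867 / 1178.9 = 0.395.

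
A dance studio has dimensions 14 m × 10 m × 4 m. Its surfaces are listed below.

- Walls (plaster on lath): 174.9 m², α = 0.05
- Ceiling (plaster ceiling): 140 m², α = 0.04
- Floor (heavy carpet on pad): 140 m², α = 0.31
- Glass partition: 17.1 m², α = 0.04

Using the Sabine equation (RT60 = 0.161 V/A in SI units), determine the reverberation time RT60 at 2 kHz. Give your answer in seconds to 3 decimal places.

A = Σ Sᵢαᵢ = 174.9·0.05 + 140·0.04 + 140·0.31 + 17.1·0.04 = 58.429 sabins.
Room volume: 560 m³.
RT60 = 0.161 · V / A = 0.161 × 560 / 58.429 = 1.543 s.

1.543 sec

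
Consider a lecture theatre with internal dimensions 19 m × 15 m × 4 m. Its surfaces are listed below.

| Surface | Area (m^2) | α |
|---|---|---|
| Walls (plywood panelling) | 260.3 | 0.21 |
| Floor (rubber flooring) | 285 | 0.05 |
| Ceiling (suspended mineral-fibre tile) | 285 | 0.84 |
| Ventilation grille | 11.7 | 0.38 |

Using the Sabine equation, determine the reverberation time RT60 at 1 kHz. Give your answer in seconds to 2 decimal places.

0.59 s

Summing Sᵢαᵢ: 54.663 + 14.250 + 239.400 + 4.446 → A = 312.759 sabins.
Room volume: 1140 m³.
RT60 = 0.161 · V / A = 0.161 × 1140 / 312.759 = 0.59 s.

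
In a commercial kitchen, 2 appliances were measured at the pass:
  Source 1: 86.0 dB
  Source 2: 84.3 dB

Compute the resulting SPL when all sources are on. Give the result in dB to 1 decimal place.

Σ 10^(Lᵢ/10) = 6.673e+08.
L_total = 10·log₁₀(6.673e+08) = 88.2 dB.

88.2 dB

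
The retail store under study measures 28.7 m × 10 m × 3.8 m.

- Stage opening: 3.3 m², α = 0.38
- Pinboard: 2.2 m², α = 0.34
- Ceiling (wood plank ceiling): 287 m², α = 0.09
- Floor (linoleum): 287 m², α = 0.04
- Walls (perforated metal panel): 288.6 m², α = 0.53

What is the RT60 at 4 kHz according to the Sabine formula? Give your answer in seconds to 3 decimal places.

Summing Sᵢαᵢ: 1.254 + 0.748 + 25.830 + 11.480 + 152.958 → A = 192.270 sabins.
Volume V = 28.7 × 10 × 3.8 = 1090.6 m³.
T = 0.161 V/A = 0.161·1090.6/192.270 = 0.913 s.

0.913 s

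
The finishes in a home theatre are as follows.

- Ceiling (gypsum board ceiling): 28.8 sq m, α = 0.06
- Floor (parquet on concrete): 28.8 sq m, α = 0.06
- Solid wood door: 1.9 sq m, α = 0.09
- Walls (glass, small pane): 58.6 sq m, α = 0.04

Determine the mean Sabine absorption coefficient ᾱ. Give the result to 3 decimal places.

0.051

Total surface area S = 118.1 sq m.
A = 28.8×0.06 + 28.8×0.06 + 1.9×0.09 + 58.6×0.04 = 5.971 sabins.
ᾱ = 5.971 / 118.1 = 0.051.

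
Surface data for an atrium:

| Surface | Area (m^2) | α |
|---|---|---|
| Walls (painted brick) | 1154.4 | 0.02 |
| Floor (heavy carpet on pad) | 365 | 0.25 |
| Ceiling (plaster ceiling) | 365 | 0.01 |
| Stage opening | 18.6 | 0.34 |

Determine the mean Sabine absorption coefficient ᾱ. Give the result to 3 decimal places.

0.065

Total surface area S = 1903.0 m^2.
Weighted sum Σ Sα = 124.312.
ᾱ = 124.312 / 1903.0 = 0.065.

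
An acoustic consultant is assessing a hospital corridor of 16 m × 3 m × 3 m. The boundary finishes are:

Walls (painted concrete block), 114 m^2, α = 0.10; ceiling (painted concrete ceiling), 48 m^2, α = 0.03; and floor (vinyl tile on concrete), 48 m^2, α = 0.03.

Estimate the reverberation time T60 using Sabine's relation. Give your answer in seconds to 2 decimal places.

1.62 s

Equivalent absorption area: A = 114·0.10 + 48·0.03 + 48·0.03 = 14.280 m^2.
Volume V = 16 × 3 × 3 = 144 m³.
RT60 = 0.161 · V / A = 0.161 × 144 / 14.280 = 1.62 s.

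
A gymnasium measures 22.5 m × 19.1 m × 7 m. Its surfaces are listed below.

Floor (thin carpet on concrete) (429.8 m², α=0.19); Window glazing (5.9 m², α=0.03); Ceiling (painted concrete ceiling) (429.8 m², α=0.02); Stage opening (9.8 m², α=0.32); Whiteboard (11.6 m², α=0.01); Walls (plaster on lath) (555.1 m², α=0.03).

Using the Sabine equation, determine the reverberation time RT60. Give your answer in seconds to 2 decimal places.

4.39 s

Summing Sᵢαᵢ: 81.662 + 0.177 + 8.596 + 3.136 + 0.116 + 16.653 → A = 110.340 sabins.
Volume V = 22.5 × 19.1 × 7 = 3008.25 m³.
T = 0.161 V/A = 0.161·3008.25/110.340 = 4.39 s.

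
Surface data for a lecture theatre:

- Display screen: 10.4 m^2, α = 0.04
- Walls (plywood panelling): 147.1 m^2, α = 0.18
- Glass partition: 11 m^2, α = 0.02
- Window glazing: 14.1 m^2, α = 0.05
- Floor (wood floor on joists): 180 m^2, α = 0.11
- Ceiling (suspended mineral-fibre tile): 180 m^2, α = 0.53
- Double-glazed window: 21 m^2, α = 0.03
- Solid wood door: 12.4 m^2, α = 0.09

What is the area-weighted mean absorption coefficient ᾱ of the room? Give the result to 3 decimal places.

0.251

Total surface area S = 576.0 m^2.
Weighted sum Σ Sα = 144.765.
ᾱ = 144.765 / 576.0 = 0.251.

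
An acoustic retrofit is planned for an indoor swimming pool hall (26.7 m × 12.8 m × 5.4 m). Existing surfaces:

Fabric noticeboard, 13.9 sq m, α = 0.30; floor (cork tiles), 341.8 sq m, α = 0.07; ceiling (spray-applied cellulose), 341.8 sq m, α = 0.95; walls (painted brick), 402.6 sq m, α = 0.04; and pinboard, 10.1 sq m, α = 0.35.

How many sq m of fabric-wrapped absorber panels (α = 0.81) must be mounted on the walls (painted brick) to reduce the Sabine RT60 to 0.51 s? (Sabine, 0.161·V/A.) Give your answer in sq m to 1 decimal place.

Total absorption A₁ = 13.9·0.30 + 341.8·0.07 + 341.8·0.95 + 402.6·0.04 + 10.1·0.35
  = 4.170 + 23.926 + 324.710 + 16.104 + 3.535 = 372.445 sq m sabins.
V = 1845.504 m³. Target absorption A₂ = 0.161 × 1845.504 / 0.51 = 582.600 sabins.
ΔA needed = 582.600 − 372.445 = 210.155 sabins.
Each sq m of panel replacing the walls (painted brick) adds (0.81 − 0.04) = 0.77 sabins.
Area = ΔA/Δα = 210.155/0.77 = 272.9 sq m.

272.9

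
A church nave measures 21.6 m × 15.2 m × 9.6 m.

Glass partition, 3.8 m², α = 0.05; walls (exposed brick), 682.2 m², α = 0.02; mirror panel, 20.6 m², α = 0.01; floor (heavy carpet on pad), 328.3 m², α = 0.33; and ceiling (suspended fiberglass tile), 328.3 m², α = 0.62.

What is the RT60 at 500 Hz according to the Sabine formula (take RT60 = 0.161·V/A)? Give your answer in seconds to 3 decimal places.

Total absorption A = 3.8*0.05 + 682.2*0.02 + 20.6*0.01 + 328.3*0.33 + 328.3*0.62
  = 0.190 + 13.644 + 0.206 + 108.339 + 203.546 = 325.925 m² sabins.
Volume V = 21.6 × 15.2 × 9.6 = 3151.872 m³.
T = 0.161 V/A = 0.161·3151.872/325.925 = 1.557 s.

1.557 seconds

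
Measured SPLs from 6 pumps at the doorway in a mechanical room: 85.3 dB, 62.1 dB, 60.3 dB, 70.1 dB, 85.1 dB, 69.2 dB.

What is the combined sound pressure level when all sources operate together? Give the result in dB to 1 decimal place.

Sum in the linear (power) domain: Σ 10^(Lᵢ/10) = 10^(85.3/10) + 10^(62.1/10) + 10^(60.3/10) + 10^(70.1/10) + 10^(85.1/10) + 10^(69.2/10) = 6.837e+08.
Combined level = 10 log₁₀(6.837e+08) = 88.3 dB.

88.3 dB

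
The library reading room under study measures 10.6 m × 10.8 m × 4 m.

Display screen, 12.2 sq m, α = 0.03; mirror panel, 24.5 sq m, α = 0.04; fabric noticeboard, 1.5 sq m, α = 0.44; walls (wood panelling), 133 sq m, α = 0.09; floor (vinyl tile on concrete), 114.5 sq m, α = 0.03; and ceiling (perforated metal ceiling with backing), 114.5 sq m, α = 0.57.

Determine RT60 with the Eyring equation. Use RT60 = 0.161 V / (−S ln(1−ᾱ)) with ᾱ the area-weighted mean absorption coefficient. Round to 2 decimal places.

0.80 sec

S = Σ Sᵢ = 400.2 sq m.
Absorption A = 12.2×0.03 + 24.5×0.04 + 1.5×0.44 + 133×0.09 + 114.5×0.03 + 114.5×0.57 = 82.676 sabins.
Mean coefficient ᾱ = A/S = 0.2066.
Eyring denominator: −S ln(1−ᾱ) = 92.617.
V = 10.6 × 10.8 × 4 = 457.92 m³.
RT60 = 0.161 × 457.92 / 92.617 = 0.80 s.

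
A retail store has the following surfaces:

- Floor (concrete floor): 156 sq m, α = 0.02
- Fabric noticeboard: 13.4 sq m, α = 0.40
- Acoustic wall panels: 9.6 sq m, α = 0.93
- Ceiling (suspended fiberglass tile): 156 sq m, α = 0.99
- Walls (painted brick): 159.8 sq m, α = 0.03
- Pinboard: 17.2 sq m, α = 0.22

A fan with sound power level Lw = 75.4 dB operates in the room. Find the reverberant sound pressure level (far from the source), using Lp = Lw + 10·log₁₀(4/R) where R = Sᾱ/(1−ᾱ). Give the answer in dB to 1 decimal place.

57.0 dB

A = 180.426 sabins; S = 512.0 sq m.
ᾱ = 180.426/512.0 = 0.3524; R = Sᾱ/(1−ᾱ) = 180.426/(1−0.3524) = 278.607 sq m.
Lp = 75.4 + 10·log₁₀(4/278.607) = 75.4 + (-18.43) = 57.0 dB.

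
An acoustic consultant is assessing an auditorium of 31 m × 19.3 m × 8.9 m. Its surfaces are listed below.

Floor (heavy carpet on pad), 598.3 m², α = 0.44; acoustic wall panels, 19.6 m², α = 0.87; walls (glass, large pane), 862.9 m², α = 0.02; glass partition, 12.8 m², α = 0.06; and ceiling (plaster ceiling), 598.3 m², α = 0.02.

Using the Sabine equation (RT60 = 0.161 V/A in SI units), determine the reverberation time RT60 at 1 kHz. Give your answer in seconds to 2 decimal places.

Total absorption A = 598.3×0.44 + 19.6×0.87 + 862.9×0.02 + 12.8×0.06 + 598.3×0.02
  = 263.252 + 17.052 + 17.258 + 0.768 + 11.966 = 310.296 m² sabins.
V = 31·19.3·8.9 = 5324.87 m³.
RT60 = 0.161 · V / A = 0.161 × 5324.87 / 310.296 = 2.76 s.

2.76 s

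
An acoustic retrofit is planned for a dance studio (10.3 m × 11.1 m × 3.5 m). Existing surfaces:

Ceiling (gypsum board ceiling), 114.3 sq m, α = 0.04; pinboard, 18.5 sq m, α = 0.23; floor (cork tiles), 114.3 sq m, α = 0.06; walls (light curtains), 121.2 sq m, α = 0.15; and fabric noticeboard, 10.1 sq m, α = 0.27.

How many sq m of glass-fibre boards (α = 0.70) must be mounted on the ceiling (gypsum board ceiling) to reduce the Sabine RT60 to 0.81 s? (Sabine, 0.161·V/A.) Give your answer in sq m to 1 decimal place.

65.1

Summing Sᵢαᵢ: 4.572 + 4.255 + 6.858 + 18.180 + 2.727 → A₁ = 36.592 sabins.
Required A₂ = 0.161·400.155/0.81 = 79.537 sabins.
Absorption to add: 79.537 − 36.592 = 42.945 sabins.
Net gain per sq m: Δα = 0.70 − 0.04 = 0.66.
Area = ΔA/Δα = 42.945/0.66 = 65.1 sq m.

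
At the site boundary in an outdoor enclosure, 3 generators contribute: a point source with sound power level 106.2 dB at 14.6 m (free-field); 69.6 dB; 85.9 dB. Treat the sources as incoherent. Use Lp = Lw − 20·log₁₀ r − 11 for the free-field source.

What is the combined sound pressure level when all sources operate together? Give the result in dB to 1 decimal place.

86.2 dB

Source at 14.6 m: Lp = 106.2 − 20·log₁₀(14.6) − 11 = 71.9 dB.
Sum in the linear (power) domain: Σ 10^(Lᵢ/10) = 10^(71.9/10) + 10^(69.6/10) + 10^(85.9/10) = 4.137e+08.
L_total = 10·log₁₀(4.137e+08) = 86.2 dB.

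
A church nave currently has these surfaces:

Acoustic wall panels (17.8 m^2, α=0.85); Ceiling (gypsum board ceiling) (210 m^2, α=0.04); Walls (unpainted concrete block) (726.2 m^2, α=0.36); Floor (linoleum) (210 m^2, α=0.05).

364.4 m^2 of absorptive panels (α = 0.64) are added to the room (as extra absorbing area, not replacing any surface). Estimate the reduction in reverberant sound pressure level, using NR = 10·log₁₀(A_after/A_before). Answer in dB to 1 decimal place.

2.5 dB

Total absorption A_before = 17.8*0.85 + 210*0.04 + 726.2*0.36 + 210*0.05
  = 15.130 + 8.400 + 261.432 + 10.500 = 295.462 m^2 sabins.
Added absorption = 364.4 × 0.64 = 233.216 sabins.
New total A_after = 528.678 sabins.
NR = 10·log₁₀(528.678/295.462) = 2.5 dB.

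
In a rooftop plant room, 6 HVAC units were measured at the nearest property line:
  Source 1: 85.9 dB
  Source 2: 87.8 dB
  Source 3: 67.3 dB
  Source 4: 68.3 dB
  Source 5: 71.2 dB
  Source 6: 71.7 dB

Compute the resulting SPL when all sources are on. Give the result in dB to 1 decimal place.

90.1 dB

Converting to relative power and adding: 10^(85.9/10) + 10^(87.8/10) + 10^(67.3/10) + 10^(68.3/10) + 10^(71.2/10) + 10^(71.7/10) = 1.032e+09.
L_total = 10·log₁₀(1.032e+09) = 90.1 dB.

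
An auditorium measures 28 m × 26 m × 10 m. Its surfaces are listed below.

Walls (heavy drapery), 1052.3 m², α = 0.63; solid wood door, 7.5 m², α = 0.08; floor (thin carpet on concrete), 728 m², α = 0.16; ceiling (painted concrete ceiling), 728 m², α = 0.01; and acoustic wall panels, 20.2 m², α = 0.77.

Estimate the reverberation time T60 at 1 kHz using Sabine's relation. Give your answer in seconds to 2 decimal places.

Total absorption A = 1052.3·0.63 + 7.5·0.08 + 728·0.16 + 728·0.01 + 20.2·0.77
  = 662.949 + 0.600 + 116.480 + 7.280 + 15.554 = 802.863 m² sabins.
Room volume: 7280 m³.
RT60 = 0.161 · V / A = 0.161 × 7280 / 802.863 = 1.46 s.

1.46 s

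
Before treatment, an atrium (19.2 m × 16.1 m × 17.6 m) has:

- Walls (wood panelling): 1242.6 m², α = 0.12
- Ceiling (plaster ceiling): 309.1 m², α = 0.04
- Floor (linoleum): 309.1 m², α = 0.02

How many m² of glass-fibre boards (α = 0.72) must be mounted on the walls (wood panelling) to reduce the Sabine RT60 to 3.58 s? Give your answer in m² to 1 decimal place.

128.4

A₁ = Σ Sᵢαᵢ = 1242.6×0.12 + 309.1×0.04 + 309.1×0.02 = 167.658 sabins.
V = 5440.512 m³. Target absorption A₂ = 0.161 × 5440.512 / 3.58 = 244.671 sabins.
Absorption to add: 244.671 − 167.658 = 77.013 sabins.
Each m² of panel replacing the walls (wood panelling) adds (0.72 − 0.12) = 0.60 sabins.
Area = ΔA/Δα = 77.013/0.60 = 128.4 m².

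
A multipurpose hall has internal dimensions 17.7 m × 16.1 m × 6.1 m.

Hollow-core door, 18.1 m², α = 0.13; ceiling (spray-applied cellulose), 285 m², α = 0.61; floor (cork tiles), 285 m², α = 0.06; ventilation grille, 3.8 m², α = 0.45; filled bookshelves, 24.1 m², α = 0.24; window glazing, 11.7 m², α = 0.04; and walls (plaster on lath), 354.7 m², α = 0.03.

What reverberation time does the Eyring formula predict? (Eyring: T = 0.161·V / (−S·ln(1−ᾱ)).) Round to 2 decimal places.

1.17 s

S = Σ Sᵢ = 982.4 m².
Absorption A = 18.1·0.13 + 285·0.61 + 285·0.06 + 3.8·0.45 + 24.1·0.24 + 11.7·0.04 + 354.7·0.03 = 211.906 sabins.
ᾱ = 211.906 / 982.4 = 0.2157.
Eyring denominator: −S ln(1−ᾱ) = 238.688.
V = 17.7 × 16.1 × 6.1 = 1738.317 m³.
T = 0.161·V/[−S·ln(1−ᾱ)] = 0.161·1738.317/238.688 = 1.17 s.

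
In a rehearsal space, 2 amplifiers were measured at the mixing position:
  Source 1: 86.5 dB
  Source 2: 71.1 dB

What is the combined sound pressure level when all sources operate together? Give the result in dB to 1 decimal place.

86.6 dB

Σ 10^(Lᵢ/10) = 4.596e+08.
Back to dB: 10·log₁₀ Σ = 86.6 dB.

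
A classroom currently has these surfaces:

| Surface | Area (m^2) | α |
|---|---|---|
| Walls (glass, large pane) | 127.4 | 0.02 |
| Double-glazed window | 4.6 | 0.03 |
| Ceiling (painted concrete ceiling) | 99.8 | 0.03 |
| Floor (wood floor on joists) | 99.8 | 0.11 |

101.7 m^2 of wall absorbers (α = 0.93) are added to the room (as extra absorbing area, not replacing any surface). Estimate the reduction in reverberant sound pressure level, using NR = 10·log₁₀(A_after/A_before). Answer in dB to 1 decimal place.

Equivalent absorption area: A_before = 127.4*0.02 + 4.6*0.03 + 99.8*0.03 + 99.8*0.11 = 16.658 m^2.
Added absorption = 101.7 × 0.93 = 94.581 sabins.
A_after = 16.658 + 94.581 = 111.239 sabins.
Reduction = 10 log₁₀(A_after/A_before) = 10 log₁₀(6.6778) = 8.2 dB.

8.2 dB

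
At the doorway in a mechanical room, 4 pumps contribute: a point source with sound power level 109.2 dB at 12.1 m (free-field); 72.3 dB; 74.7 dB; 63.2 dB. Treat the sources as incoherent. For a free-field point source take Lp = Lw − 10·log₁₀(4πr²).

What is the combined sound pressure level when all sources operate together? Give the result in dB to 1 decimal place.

Source at 12.1 m: Lp = 109.2 − 10·log₁₀(4π·12.1²) = 109.2 − 10·log₁₀(1839.842) = 76.6 dB.
Σ 10^(Lᵢ/10) = 9.429e+07.
Combined level = 10 log₁₀(9.429e+07) = 79.7 dB.

79.7 dB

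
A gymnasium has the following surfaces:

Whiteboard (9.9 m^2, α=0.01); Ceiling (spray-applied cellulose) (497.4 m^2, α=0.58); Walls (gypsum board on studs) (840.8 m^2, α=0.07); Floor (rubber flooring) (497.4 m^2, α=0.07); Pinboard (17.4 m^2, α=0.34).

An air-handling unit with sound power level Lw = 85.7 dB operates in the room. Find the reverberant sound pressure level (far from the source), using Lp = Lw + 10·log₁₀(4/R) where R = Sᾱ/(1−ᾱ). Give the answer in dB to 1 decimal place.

A = 388.181 sabins; S = 1862.9 m^2.
ᾱ = 0.2084, so room constant R = A/(1−ᾱ) = 490.375 m^2.
Lp = 85.7 + 10·log₁₀(4/490.375) = 85.7 + (-20.88) = 64.8 dB.

64.8 dB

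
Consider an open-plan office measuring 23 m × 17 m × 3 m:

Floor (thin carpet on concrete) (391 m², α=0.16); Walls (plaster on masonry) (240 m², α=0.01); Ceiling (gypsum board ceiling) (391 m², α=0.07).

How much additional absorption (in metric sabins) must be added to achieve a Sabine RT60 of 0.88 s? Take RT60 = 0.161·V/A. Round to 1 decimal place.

122.3 sabins

Equivalent absorption area: A₁ = 391×0.16 + 240×0.01 + 391×0.07 = 92.330 m².
Target A₂ = 0.161·1173/0.88 = 214.606 sabins (V = 1173 m³).
Additional absorption ΔA = 214.606 − 92.330 = 122.3 sabins.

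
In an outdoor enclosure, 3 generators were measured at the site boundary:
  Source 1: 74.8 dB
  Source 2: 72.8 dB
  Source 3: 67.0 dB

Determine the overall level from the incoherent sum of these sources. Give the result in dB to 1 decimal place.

77.3 dB

Σ 10^(Lᵢ/10) = 5.427e+07.
L_total = 10·log₁₀(5.427e+07) = 77.3 dB.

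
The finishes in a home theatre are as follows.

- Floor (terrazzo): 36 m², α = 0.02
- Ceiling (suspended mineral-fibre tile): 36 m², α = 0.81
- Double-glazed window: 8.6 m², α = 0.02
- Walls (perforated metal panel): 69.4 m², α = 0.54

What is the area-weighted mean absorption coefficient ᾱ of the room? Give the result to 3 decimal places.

0.450

S = Σ Sᵢ = 36 + 36 + 8.6 + 69.4 = 150.0 m².
Weighted sum Σ Sα = 67.528.
ᾱ = 67.528 / 150.0 = 0.450.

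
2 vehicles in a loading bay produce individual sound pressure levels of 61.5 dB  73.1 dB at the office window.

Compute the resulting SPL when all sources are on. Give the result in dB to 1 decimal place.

Σ 10^(Lᵢ/10) = 2.183e+07.
Back to dB: 10·log₁₀ Σ = 73.4 dB.

73.4 dB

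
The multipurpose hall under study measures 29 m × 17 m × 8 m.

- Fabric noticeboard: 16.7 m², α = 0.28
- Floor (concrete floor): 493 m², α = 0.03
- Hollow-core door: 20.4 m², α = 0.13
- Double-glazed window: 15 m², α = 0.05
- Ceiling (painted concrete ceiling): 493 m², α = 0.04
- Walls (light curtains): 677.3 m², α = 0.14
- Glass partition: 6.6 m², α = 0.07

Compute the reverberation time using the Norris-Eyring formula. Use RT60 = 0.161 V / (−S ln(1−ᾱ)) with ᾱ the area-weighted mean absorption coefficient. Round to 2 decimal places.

4.42 s

S = Σ Sᵢ = 1722.0 m².
Σ(Sᵢαᵢ) = 16.7·0.28 + 493·0.03 + 20.4·0.13 + 15·0.05 + 493·0.04 + 677.3·0.14 + 6.6·0.07 = 137.872.
Mean coefficient ᾱ = A/S = 0.0801.
−S·ln(1−ᾱ) = −1722.0 × ln(1 − 0.0801) = 143.770.
V = 29 × 17 × 8 = 3944 m³.
T = 0.161·V/[−S·ln(1−ᾱ)] = 0.161·3944/143.770 = 4.42 s.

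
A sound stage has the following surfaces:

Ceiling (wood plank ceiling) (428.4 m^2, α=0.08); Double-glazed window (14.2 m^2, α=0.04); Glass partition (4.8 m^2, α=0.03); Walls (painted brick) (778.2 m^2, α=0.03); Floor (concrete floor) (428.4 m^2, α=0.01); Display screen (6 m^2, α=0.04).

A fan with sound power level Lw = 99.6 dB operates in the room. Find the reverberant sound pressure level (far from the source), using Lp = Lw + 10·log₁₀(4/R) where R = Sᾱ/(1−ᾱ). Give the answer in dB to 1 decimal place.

87.5 dB

A = 62.854 sabins; S = 1660.0 m^2.
ᾱ = 62.854/1660.0 = 0.0379; R = Sᾱ/(1−ᾱ) = 62.854/(1−0.0379) = 65.330 m^2.
Lp = 99.6 + 10·log₁₀(4/65.330) = 99.6 + (-12.13) = 87.5 dB.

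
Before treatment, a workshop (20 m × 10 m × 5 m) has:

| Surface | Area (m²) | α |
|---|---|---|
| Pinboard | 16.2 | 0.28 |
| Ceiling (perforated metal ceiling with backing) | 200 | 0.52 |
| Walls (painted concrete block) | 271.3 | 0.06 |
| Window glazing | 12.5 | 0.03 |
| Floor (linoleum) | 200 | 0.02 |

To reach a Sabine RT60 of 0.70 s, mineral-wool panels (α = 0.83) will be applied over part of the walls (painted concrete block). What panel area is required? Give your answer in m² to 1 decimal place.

Total absorption A₁ = 16.2×0.28 + 200×0.52 + 271.3×0.06 + 12.5×0.03 + 200×0.02
  = 4.536 + 104.000 + 16.278 + 0.375 + 4.000 = 129.189 m² sabins.
V = 1000 m³. Target absorption A₂ = 0.161 × 1000 / 0.70 = 230.000 sabins.
Absorption to add: 230.000 − 129.189 = 100.811 sabins.
Net gain per m²: Δα = 0.83 − 0.06 = 0.77.
Area = ΔA/Δα = 100.811/0.77 = 130.9 m².

130.9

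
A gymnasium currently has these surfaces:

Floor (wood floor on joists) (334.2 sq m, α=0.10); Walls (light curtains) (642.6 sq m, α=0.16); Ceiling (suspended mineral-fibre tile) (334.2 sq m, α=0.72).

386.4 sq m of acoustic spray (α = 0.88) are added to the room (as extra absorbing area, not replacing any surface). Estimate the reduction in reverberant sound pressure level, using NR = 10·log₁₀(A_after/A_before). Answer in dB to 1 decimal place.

Summing Sᵢαᵢ: 33.420 + 102.816 + 240.624 → A_before = 376.860 sabins.
Added absorption = 386.4 × 0.88 = 340.032 sabins.
A_after = 376.860 + 340.032 = 716.892 sabins.
Reduction = 10 log₁₀(A_after/A_before) = 10 log₁₀(1.9023) = 2.8 dB.

2.8 dB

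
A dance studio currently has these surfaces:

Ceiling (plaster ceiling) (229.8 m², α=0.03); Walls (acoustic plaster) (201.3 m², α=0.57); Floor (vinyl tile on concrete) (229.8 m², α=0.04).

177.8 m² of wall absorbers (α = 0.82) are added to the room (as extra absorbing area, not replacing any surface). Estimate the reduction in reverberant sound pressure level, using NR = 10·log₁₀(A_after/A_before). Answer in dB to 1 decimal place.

3.3 dB

Equivalent absorption area: A_before = 229.8×0.03 + 201.3×0.57 + 229.8×0.04 = 130.827 m².
Treatment contributes 177.8·0.82 = 145.796 sabins.
A_after = 130.827 + 145.796 = 276.623 sabins.
NR = 10·log₁₀(276.623/130.827) = 3.3 dB.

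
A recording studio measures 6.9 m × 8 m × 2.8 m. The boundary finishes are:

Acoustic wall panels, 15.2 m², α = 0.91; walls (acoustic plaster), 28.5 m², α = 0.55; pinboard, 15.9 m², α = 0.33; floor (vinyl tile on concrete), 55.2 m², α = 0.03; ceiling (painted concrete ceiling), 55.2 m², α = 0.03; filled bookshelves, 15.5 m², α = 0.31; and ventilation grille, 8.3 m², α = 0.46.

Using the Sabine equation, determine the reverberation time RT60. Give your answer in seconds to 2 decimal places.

A = Σ Sᵢαᵢ = 15.2×0.91 + 28.5×0.55 + 15.9×0.33 + 55.2×0.03 + 55.2×0.03 + 15.5×0.31 + 8.3×0.46 = 46.689 sabins.
Volume V = 6.9 × 8 × 2.8 = 154.56 m³.
T = 0.161 V/A = 0.161·154.56/46.689 = 0.53 s.

0.53 seconds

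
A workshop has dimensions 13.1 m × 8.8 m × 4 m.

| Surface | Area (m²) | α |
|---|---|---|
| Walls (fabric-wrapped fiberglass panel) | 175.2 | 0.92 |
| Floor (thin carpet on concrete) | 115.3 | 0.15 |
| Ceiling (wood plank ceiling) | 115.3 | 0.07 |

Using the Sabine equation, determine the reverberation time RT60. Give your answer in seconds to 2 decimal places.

0.40 seconds

Total absorption A = 175.2×0.92 + 115.3×0.15 + 115.3×0.07
  = 161.184 + 17.295 + 8.071 = 186.550 m² sabins.
Volume V = 13.1 × 8.8 × 4 = 461.12 m³.
RT60 = 0.161 · V / A = 0.161 × 461.12 / 186.550 = 0.40 s.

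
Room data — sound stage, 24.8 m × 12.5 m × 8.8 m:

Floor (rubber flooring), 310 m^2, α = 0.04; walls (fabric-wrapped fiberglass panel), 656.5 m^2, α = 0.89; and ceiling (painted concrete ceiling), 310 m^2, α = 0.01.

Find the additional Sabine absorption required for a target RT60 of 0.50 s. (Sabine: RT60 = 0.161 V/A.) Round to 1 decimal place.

Summing Sᵢαᵢ: 12.400 + 584.285 + 3.100 → A₁ = 599.785 sabins.
For T = 0.50 s, need A₂ = 0.161·V/T = 0.161·2728/0.50 = 878.416 sabins.
Additional absorption ΔA = 878.416 − 599.785 = 278.6 sabins.

278.6 sabins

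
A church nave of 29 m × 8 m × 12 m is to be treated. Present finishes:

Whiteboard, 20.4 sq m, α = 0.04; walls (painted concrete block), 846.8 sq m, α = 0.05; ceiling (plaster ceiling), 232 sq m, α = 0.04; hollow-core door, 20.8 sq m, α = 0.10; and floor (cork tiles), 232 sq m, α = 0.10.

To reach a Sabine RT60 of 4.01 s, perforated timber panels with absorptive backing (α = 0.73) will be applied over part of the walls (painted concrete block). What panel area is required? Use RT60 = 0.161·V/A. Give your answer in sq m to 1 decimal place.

Summing Sᵢαᵢ: 0.816 + 42.340 + 9.280 + 2.080 + 23.200 → A₁ = 77.716 sabins.
Required A₂ = 0.161·2784/4.01 = 111.777 sabins.
Absorption to add: 111.777 − 77.716 = 34.061 sabins.
Net gain per sq m: Δα = 0.73 − 0.05 = 0.68.
Panel area = 34.061 / 0.68 = 50.1 sq m.

50.1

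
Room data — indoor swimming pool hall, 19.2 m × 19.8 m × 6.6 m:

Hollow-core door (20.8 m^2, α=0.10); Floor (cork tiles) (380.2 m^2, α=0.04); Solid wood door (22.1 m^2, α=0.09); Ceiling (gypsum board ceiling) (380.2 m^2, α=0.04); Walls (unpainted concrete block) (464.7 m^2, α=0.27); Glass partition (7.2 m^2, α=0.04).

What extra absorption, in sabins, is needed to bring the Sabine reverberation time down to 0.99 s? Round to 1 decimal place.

Summing Sᵢαᵢ: 2.080 + 15.208 + 1.989 + 15.208 + 125.469 + 0.288 → A₁ = 160.242 sabins.
For T = 0.99 s, need A₂ = 0.161·V/T = 0.161·2509.056/0.99 = 408.038 sabins.
Additional absorption ΔA = 408.038 − 160.242 = 247.8 sabins.

247.8 sabins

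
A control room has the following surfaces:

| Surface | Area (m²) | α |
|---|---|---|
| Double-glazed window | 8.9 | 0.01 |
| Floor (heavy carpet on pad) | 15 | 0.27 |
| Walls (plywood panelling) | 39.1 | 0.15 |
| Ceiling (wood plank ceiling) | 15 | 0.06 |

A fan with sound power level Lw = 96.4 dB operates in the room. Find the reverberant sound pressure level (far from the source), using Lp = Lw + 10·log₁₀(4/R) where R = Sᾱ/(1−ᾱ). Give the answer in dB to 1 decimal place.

91.4 dB

A = 10.904 sabins; S = 78.0 m².
ᾱ = 0.1398, so room constant R = A/(1−ᾱ) = 12.676 m².
Lp = Lw + 10 log₁₀(4/R) = 96.4 -5.01 = 91.4 dB.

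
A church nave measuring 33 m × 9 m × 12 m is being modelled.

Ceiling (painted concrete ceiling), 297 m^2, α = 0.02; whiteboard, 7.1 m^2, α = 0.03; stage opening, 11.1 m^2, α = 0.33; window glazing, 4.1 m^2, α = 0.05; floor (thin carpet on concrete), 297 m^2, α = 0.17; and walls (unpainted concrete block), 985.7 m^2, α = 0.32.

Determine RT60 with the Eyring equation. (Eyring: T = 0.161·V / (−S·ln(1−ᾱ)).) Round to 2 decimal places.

1.34 sec

S = Σ Sᵢ = 1602.0 m^2.
Σ(Sᵢαᵢ) = 297×0.02 + 7.1×0.03 + 11.1×0.33 + 4.1×0.05 + 297×0.17 + 985.7×0.32 = 375.935.
Mean coefficient ᾱ = A/S = 0.2347.
Eyring denominator: −S ln(1−ᾱ) = 428.515.
V = 33 × 9 × 12 = 3564 m³.
RT60 = 0.161 × 3564 / 428.515 = 1.34 s.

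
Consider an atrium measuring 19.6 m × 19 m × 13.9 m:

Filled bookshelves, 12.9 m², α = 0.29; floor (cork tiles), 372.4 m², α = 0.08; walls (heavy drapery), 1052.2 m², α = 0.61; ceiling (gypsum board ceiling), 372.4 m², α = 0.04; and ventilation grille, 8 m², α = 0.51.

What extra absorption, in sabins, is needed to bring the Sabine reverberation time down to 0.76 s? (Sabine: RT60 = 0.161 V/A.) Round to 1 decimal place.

A₁ = Σ Sᵢαᵢ = 12.9×0.29 + 372.4×0.08 + 1052.2×0.61 + 372.4×0.04 + 8×0.51 = 694.351 sabins.
For T = 0.76 s, need A₂ = 0.161·V/T = 0.161·5176.36/0.76 = 1096.571 sabins.
Additional absorption ΔA = 1096.571 − 694.351 = 402.2 sabins.

402.2 sabins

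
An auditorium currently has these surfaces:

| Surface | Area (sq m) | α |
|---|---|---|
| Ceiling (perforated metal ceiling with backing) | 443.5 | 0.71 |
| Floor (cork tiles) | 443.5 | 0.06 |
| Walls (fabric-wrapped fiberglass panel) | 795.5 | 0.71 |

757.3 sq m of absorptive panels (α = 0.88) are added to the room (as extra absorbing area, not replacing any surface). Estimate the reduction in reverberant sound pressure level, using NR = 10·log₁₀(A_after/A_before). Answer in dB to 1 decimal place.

A_before = Σ Sᵢαᵢ = 443.5*0.71 + 443.5*0.06 + 795.5*0.71 = 906.300 sabins.
Treatment contributes 757.3·0.88 = 666.424 sabins.
New total A_after = 1572.724 sabins.
Reduction = 10 log₁₀(A_after/A_before) = 10 log₁₀(1.7353) = 2.4 dB.

2.4 dB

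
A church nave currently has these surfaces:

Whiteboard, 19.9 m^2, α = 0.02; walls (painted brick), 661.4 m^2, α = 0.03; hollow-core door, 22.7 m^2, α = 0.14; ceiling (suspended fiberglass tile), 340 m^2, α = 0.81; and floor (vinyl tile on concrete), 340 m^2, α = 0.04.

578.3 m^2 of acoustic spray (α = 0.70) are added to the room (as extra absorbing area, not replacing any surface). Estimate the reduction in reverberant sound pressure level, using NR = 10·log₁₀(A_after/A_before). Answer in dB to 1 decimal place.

Summing Sᵢαᵢ: 0.398 + 19.842 + 3.178 + 275.400 + 13.600 → A_before = 312.418 sabins.
Treatment contributes 578.3·0.70 = 404.810 sabins.
New total A_after = 717.228 sabins.
Reduction = 10 log₁₀(A_after/A_before) = 10 log₁₀(2.2957) = 3.6 dB.

3.6 dB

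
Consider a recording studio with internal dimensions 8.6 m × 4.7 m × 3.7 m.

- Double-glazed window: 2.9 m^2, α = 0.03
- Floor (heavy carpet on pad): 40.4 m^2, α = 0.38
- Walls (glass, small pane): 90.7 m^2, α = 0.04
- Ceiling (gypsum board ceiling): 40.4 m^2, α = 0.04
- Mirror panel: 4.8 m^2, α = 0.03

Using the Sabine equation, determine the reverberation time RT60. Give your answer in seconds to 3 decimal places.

1.156 s

Total absorption A = 2.9·0.03 + 40.4·0.38 + 90.7·0.04 + 40.4·0.04 + 4.8·0.03
  = 0.087 + 15.352 + 3.628 + 1.616 + 0.144 = 20.827 m^2 sabins.
V = 8.6·4.7·3.7 = 149.554 m³.
RT60 = 0.161 · V / A = 0.161 × 149.554 / 20.827 = 1.156 s.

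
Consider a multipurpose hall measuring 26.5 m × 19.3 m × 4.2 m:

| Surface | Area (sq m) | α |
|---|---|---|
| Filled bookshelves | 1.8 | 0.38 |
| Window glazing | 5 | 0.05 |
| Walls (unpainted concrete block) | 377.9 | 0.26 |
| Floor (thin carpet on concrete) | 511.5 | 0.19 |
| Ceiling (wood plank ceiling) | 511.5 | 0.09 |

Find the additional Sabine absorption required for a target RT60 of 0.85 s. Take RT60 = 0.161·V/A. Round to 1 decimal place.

Equivalent absorption area: A₁ = 1.8×0.38 + 5×0.05 + 377.9×0.26 + 511.5×0.19 + 511.5×0.09 = 242.408 sq m.
For T = 0.85 s, need A₂ = 0.161·V/T = 0.161·2148.09/0.85 = 406.874 sabins.
Shortfall: 406.874 − 242.408 = 164.5 sabins.

164.5 sabins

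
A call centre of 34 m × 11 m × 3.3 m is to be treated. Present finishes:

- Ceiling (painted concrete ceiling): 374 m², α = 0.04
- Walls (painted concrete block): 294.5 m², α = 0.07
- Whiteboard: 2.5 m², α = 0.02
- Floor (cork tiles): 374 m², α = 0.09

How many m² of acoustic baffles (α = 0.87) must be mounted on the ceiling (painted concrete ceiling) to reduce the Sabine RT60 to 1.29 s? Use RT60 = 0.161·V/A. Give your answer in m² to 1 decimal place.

Equivalent absorption area: A₁ = 374·0.04 + 294.5·0.07 + 2.5·0.02 + 374·0.09 = 69.285 m².
V = 1234.2 m³. Target absorption A₂ = 0.161 × 1234.2 / 1.29 = 154.036 sabins.
Absorption to add: 154.036 − 69.285 = 84.751 sabins.
Each m² of panel replacing the ceiling (painted concrete ceiling) adds (0.87 − 0.04) = 0.83 sabins.
Area = ΔA/Δα = 84.751/0.83 = 102.1 m².

102.1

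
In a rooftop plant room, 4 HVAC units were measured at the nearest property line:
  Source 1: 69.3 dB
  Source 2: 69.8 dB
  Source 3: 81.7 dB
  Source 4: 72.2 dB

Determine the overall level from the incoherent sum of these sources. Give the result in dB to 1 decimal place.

82.6 dB

Converting to relative power and adding: 10^(69.3/10) + 10^(69.8/10) + 10^(81.7/10) + 10^(72.2/10) = 1.826e+08.
Back to dB: 10·log₁₀ Σ = 82.6 dB.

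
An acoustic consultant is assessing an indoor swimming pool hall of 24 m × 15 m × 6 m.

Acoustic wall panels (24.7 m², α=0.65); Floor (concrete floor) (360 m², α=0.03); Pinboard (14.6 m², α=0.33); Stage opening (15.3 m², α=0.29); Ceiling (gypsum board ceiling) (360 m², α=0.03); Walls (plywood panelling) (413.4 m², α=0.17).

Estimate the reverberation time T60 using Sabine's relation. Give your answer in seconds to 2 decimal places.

Total absorption A = 24.7*0.65 + 360*0.03 + 14.6*0.33 + 15.3*0.29 + 360*0.03 + 413.4*0.17
  = 16.055 + 10.800 + 4.818 + 4.437 + 10.800 + 70.278 = 117.188 m² sabins.
Room volume: 2160 m³.
Sabine: RT60 = 0.161 × 2160 / 117.188 = 2.97 s.

2.97 s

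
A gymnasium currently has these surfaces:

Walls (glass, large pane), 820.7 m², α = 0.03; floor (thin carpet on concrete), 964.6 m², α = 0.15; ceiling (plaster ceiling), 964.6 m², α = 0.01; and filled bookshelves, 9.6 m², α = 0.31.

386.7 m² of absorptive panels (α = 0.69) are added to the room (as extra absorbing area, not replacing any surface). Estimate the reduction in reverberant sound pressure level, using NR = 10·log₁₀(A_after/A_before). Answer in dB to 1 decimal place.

Total absorption A_before = 820.7×0.03 + 964.6×0.15 + 964.6×0.01 + 9.6×0.31
  = 24.621 + 144.690 + 9.646 + 2.976 = 181.933 m² sabins.
Added absorption = 386.7 × 0.69 = 266.823 sabins.
New total A_after = 448.756 sabins.
NR = 10·log₁₀(448.756/181.933) = 3.9 dB.

3.9 dB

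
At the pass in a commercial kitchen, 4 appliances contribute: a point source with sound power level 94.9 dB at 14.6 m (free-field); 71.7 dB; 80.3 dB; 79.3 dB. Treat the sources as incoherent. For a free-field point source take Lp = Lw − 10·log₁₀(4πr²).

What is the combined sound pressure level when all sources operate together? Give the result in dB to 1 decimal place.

83.2 dB

Source at 14.6 m: Lp = 94.9 − 10·log₁₀(4π·14.6²) = 94.9 − 10·log₁₀(2678.648) = 60.6 dB.
Converting to relative power and adding: 10^(60.6/10) + 10^(71.7/10) + 10^(80.3/10) + 10^(79.3/10) = 2.082e+08.
Back to dB: 10·log₁₀ Σ = 83.2 dB.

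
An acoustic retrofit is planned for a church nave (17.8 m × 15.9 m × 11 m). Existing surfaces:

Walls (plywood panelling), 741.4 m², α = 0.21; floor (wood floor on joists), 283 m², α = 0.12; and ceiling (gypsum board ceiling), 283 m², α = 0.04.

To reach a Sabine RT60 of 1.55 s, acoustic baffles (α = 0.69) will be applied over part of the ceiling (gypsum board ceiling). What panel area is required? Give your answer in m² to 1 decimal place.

Total absorption A₁ = 741.4×0.21 + 283×0.12 + 283×0.04
  = 155.694 + 33.960 + 11.320 = 200.974 m² sabins.
Required A₂ = 0.161·3113.22/1.55 = 323.373 sabins.
ΔA needed = 323.373 − 200.974 = 122.399 sabins.
Each m² of panel replacing the ceiling (gypsum board ceiling) adds (0.69 − 0.04) = 0.65 sabins.
Area = ΔA/Δα = 122.399/0.65 = 188.3 m².

188.3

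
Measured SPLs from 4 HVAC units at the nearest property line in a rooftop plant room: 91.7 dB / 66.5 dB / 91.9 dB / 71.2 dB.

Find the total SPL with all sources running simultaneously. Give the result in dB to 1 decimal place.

Converting to relative power and adding: 10^(91.7/10) + 10^(66.5/10) + 10^(91.9/10) + 10^(71.2/10) = 3.046e+09.
Back to dB: 10·log₁₀ Σ = 94.8 dB.

94.8 dB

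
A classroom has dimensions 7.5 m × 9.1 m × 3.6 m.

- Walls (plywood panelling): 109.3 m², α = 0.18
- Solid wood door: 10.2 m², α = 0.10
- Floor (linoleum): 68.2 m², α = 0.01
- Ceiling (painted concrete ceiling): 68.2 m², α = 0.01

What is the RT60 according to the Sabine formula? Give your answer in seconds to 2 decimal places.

Summing Sᵢαᵢ: 19.674 + 1.020 + 0.682 + 0.682 → A = 22.058 sabins.
Volume V = 7.5 × 9.1 × 3.6 = 245.7 m³.
T = 0.161 V/A = 0.161·245.7/22.058 = 1.79 s.

1.79 s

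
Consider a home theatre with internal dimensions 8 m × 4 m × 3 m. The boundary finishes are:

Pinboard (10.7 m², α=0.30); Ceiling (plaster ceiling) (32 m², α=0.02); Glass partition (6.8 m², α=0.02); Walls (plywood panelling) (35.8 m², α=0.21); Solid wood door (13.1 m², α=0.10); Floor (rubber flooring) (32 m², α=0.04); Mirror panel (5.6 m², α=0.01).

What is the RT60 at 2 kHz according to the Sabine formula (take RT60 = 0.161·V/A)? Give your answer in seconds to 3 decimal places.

1.092 s

Equivalent absorption area: A = 10.7·0.30 + 32·0.02 + 6.8·0.02 + 35.8·0.21 + 13.1·0.10 + 32·0.04 + 5.6·0.01 = 14.150 m².
Volume V = 8 × 4 × 3 = 96 m³.
RT60 = 0.161 · V / A = 0.161 × 96 / 14.150 = 1.092 s.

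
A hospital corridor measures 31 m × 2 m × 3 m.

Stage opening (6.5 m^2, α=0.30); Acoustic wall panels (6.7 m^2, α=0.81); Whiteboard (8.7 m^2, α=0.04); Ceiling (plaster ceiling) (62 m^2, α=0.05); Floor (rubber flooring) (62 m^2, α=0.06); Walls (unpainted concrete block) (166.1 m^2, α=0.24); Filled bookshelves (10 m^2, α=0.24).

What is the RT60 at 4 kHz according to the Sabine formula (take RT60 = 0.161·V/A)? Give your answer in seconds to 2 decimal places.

0.53 sec

A = Σ Sᵢαᵢ = 6.5×0.30 + 6.7×0.81 + 8.7×0.04 + 62×0.05 + 62×0.06 + 166.1×0.24 + 10×0.24 = 56.809 sabins.
Room volume: 186 m³.
RT60 = 0.161 · V / A = 0.161 × 186 / 56.809 = 0.53 s.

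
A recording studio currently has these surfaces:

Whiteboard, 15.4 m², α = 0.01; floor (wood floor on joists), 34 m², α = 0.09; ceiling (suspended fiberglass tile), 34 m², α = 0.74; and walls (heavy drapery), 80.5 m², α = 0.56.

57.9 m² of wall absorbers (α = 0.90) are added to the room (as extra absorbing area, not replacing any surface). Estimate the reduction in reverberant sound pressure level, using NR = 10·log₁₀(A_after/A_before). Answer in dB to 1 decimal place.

2.3 dB

Total absorption A_before = 15.4·0.01 + 34·0.09 + 34·0.74 + 80.5·0.56
  = 0.154 + 3.060 + 25.160 + 45.080 = 73.454 m² sabins.
Added absorption = 57.9 × 0.90 = 52.110 sabins.
New total A_after = 125.564 sabins.
NR = 10·log₁₀(125.564/73.454) = 2.3 dB.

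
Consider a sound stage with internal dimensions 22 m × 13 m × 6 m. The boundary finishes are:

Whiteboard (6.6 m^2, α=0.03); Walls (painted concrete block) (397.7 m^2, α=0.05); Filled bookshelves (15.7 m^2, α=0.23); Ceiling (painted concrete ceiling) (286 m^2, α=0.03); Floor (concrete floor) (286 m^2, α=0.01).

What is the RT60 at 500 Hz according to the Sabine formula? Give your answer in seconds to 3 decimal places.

7.863 s

Total absorption A = 6.6*0.03 + 397.7*0.05 + 15.7*0.23 + 286*0.03 + 286*0.01
  = 0.198 + 19.885 + 3.611 + 8.580 + 2.860 = 35.134 m^2 sabins.
V = 22·13·6 = 1716 m³.
RT60 = 0.161 · V / A = 0.161 × 1716 / 35.134 = 7.863 s.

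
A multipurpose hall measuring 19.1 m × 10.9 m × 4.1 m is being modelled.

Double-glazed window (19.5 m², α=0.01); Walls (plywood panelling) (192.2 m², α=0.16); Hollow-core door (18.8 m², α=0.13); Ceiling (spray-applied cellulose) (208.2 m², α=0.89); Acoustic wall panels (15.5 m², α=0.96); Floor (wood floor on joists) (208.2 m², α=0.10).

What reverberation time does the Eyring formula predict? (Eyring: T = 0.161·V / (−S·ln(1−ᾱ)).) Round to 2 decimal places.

0.43 seconds

S = Σ Sᵢ = 662.4 m².
Absorption A = 19.5×0.01 + 192.2×0.16 + 18.8×0.13 + 208.2×0.89 + 15.5×0.96 + 208.2×0.10 = 254.389 sabins.
Mean coefficient ᾱ = A/S = 0.3840.
−S·ln(1−ᾱ) = −662.4 × ln(1 − 0.3840) = 320.938.
V = 19.1 × 10.9 × 4.1 = 853.579 m³.
RT60 = 0.161 × 853.579 / 320.938 = 0.43 s.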